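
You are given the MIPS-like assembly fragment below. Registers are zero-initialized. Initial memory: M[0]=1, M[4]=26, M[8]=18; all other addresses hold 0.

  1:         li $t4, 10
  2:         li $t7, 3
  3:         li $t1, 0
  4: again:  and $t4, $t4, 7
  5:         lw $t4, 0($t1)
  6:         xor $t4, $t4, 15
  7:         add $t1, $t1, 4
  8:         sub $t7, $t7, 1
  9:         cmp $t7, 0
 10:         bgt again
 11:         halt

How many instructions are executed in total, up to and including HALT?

li $t4, 10 → $t4=10
li $t7, 3 → $t7=3
li $t1, 0 → $t1=0
and $t4, $t4, 7 → $t4=10&7=2
lw $t4, 0($t1) → $t4=M[0]=1
xor $t4, $t4, 15 → $t4=1^15=14
add $t1, $t1, 4 → $t1=0+4=4
sub $t7, $t7, 1 → $t7=3-1=2
cmp $t7, 0  (cmp 2,0)
bgt again: taken
and $t4, $t4, 7 → $t4=14&7=6
lw $t4, 0($t1) → $t4=M[4]=26
xor $t4, $t4, 15 → $t4=26^15=21
add $t1, $t1, 4 → $t1=4+4=8
sub $t7, $t7, 1 → $t7=2-1=1
cmp $t7, 0  (cmp 1,0)
bgt again: taken
and $t4, $t4, 7 → $t4=21&7=5
lw $t4, 0($t1) → $t4=M[8]=18
xor $t4, $t4, 15 → $t4=18^15=29
add $t1, $t1, 4 → $t1=8+4=12
sub $t7, $t7, 1 → $t7=1-1=0
cmp $t7, 0  (cmp 0,0)
bgt again: not taken
halt.
Total executed instructions: 25.

25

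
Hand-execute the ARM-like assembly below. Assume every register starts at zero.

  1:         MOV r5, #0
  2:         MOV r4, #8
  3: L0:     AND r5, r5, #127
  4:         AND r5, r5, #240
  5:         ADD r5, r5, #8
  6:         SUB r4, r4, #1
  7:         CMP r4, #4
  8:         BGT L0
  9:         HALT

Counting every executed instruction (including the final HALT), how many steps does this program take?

after MOV r5, #0: r5=0
after MOV r4, #8: r4=8
after AND r5, r5, #127: r5=0&127=0
after AND r5, r5, #240: r5=0&240=0
after ADD r5, r5, #8: r5=0+8=8
after SUB r4, r4, #1: r4=8-1=7
CMP r4, #4  (cmp 7,4)
BGT L0: taken
after AND r5, r5, #127: r5=8&127=8
after AND r5, r5, #240: r5=8&240=0
after ADD r5, r5, #8: r5=0+8=8
after SUB r4, r4, #1: r4=7-1=6
CMP r4, #4  (cmp 6,4)
BGT L0: taken
after AND r5, r5, #127: r5=8&127=8
after AND r5, r5, #240: r5=8&240=0
after ADD r5, r5, #8: r5=0+8=8
after SUB r4, r4, #1: r4=6-1=5
CMP r4, #4  (cmp 5,4)
BGT L0: taken
after AND r5, r5, #127: r5=8&127=8
after AND r5, r5, #240: r5=8&240=0
after ADD r5, r5, #8: r5=0+8=8
after SUB r4, r4, #1: r4=5-1=4
CMP r4, #4  (cmp 4,4)
BGT L0: not taken
halt.
Total executed instructions: 27.

27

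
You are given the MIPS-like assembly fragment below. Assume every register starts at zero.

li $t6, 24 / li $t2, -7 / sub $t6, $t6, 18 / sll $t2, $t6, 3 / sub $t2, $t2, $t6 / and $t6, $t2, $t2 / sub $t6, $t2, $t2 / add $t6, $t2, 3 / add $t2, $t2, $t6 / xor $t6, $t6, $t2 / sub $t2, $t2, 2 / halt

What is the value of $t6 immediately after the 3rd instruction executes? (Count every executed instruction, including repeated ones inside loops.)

6

$t6=24
$t2=-7
$t6=24-18=6
After step 3: $t6 = 6.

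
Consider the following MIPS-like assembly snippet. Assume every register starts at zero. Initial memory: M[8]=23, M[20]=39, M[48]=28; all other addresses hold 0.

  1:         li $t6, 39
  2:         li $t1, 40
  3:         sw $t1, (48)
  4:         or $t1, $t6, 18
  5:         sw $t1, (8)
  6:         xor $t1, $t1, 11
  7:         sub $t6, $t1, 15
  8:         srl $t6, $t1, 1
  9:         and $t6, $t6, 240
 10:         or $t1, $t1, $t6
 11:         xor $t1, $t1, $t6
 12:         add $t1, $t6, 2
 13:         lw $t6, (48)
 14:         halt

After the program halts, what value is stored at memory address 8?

li $t6, 39 → $t6=39
li $t1, 40 → $t1=40
sw $t1, (48) → M[48]=40
or $t1, $t6, 18 → $t1=39|18=55
sw $t1, (8) → M[8]=55
xor $t1, $t1, 11 → $t1=55^11=60
sub $t6, $t1, 15 → $t6=60-15=45
srl $t6, $t1, 1 → $t6=60>>1=30
and $t6, $t6, 240 → $t6=30&240=16
or $t1, $t1, $t6 → $t1=60|16=60
xor $t1, $t1, $t6 → $t1=60^16=44
add $t1, $t6, 2 → $t1=16+2=18
lw $t6, (48) → $t6=M[48]=40
halt.

55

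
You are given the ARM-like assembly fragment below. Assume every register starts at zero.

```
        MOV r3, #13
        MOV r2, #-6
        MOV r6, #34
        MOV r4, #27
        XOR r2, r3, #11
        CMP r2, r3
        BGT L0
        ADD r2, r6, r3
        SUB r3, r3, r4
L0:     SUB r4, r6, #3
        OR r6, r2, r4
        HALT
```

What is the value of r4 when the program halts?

31

after MOV r3, #13: r3=13
after MOV r2, #-6: r2=-6
after MOV r6, #34: r6=34
after MOV r4, #27: r4=27
after XOR r2, r3, #11: r2=13^11=6
CMP r2, r3  (cmp 6,13)
BGT L0: not taken
after ADD r2, r6, r3: r2=34+13=47
after SUB r3, r3, r4: r3=13-27=-14
after SUB r4, r6, #3: r4=34-3=31
after OR r6, r2, r4: r6=47|31=63
halt.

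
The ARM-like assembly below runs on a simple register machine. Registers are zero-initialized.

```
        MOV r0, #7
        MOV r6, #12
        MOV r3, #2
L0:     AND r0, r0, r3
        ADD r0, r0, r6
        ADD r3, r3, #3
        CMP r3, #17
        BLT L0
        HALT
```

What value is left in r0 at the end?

16

after MOV r0, #7: r0=7
after MOV r6, #12: r6=12
after MOV r3, #2: r3=2
after AND r0, r0, r3: r0=7&2=2
after ADD r0, r0, r6: r0=2+12=14
after ADD r3, r3, #3: r3=2+3=5
CMP r3, #17  (cmp 5,17)
BLT L0: taken
after AND r0, r0, r3: r0=14&5=4
after ADD r0, r0, r6: r0=4+12=16
after ADD r3, r3, #3: r3=5+3=8
CMP r3, #17  (cmp 8,17)
BLT L0: taken
after AND r0, r0, r3: r0=16&8=0
after ADD r0, r0, r6: r0=0+12=12
after ADD r3, r3, #3: r3=8+3=11
CMP r3, #17  (cmp 11,17)
BLT L0: taken
after AND r0, r0, r3: r0=12&11=8
after ADD r0, r0, r6: r0=8+12=20
after ADD r3, r3, #3: r3=11+3=14
CMP r3, #17  (cmp 14,17)
BLT L0: taken
after AND r0, r0, r3: r0=20&14=4
after ADD r0, r0, r6: r0=4+12=16
after ADD r3, r3, #3: r3=14+3=17
CMP r3, #17  (cmp 17,17)
BLT L0: not taken
halt.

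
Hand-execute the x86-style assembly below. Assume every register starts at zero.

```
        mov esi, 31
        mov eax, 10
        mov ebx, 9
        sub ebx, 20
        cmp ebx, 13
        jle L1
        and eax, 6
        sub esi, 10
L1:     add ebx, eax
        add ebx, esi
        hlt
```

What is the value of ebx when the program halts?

30

mov esi, 31 → esi=31
mov eax, 10 → eax=10
mov ebx, 9 → ebx=9
sub ebx, 20 → ebx=9-20=-11
cmp ebx, 13  (cmp -11,13)
jle L1: taken
add ebx, eax → ebx=(-11)+10=-1
add ebx, esi → ebx=(-1)+31=30
halt.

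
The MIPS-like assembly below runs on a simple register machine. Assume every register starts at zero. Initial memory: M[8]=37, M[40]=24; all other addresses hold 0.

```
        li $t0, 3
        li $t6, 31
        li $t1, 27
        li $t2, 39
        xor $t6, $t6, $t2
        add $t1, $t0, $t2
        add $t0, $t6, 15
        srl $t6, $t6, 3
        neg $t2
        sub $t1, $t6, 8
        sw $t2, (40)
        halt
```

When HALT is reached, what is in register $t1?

$t0=3
$t6=31
$t1=27
$t2=39
$t6=31^39=56
$t1=3+39=42
$t0=56+15=71
$t6=56>>3=7
$t2=-(39)=-39
$t1=7-8=-1
sw $t2, (40) → M[40]=-39
halt.

-1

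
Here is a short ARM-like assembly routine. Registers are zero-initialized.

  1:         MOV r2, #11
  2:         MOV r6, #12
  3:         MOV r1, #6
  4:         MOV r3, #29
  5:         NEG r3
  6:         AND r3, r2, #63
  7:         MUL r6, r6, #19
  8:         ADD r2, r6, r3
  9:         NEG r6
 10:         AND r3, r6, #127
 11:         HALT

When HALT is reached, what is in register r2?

239

after MOV r2, #11: r2=11
after MOV r6, #12: r6=12
after MOV r1, #6: r1=6
after MOV r3, #29: r3=29
after NEG r3: r3=-(29)=-29
after AND r3, r2, #63: r3=11&63=11
after MUL r6, r6, #19: r6=12*19=228
after ADD r2, r6, r3: r2=228+11=239
after NEG r6: r6=-(228)=-228
after AND r3, r6, #127: r3=(-228)&127=28
halt.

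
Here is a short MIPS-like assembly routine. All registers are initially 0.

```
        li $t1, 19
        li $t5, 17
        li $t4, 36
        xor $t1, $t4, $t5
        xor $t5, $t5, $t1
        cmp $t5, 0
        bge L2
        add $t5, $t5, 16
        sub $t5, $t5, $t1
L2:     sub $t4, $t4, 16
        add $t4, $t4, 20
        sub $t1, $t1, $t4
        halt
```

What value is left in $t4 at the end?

li $t1, 19 → $t1=19
li $t5, 17 → $t5=17
li $t4, 36 → $t4=36
xor $t1, $t4, $t5 → $t1=36^17=53
xor $t5, $t5, $t1 → $t5=17^53=36
cmp $t5, 0  (cmp 36,0)
bge L2: taken
sub $t4, $t4, 16 → $t4=36-16=20
add $t4, $t4, 20 → $t4=20+20=40
sub $t1, $t1, $t4 → $t1=53-40=13
halt.

40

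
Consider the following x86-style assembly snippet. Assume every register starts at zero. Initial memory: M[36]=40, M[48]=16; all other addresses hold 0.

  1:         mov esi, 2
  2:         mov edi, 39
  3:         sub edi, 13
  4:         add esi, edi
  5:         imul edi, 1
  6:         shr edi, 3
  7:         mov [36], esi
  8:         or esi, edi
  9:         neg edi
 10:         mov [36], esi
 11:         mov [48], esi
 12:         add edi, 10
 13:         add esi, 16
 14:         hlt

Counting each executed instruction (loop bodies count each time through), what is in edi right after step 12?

esi=2
edi=39
edi=39-13=26
esi=2+26=28
edi=26*1=26
edi=26>>3=3
mov [36], esi → M[36]=28
esi=28|3=31
edi=-(3)=-3
mov [36], esi → M[36]=31
mov [48], esi → M[48]=31
edi=(-3)+10=7
After step 12: edi = 7.

7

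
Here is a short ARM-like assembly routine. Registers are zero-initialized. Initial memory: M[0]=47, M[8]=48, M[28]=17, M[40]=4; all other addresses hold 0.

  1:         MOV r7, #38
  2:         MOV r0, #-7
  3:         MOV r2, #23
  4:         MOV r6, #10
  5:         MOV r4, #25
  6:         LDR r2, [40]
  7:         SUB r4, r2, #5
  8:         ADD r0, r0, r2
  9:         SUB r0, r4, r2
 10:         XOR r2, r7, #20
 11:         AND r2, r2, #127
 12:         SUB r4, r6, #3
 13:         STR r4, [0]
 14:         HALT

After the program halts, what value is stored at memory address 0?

7

after MOV r7, #38: r7=38
after MOV r0, #-7: r0=-7
after MOV r2, #23: r2=23
after MOV r6, #10: r6=10
after MOV r4, #25: r4=25
after LDR r2, [40]: r2=M[40]=4
after SUB r4, r2, #5: r4=4-5=-1
after ADD r0, r0, r2: r0=(-7)+4=-3
after SUB r0, r4, r2: r0=(-1)-4=-5
after XOR r2, r7, #20: r2=38^20=50
after AND r2, r2, #127: r2=50&127=50
after SUB r4, r6, #3: r4=10-3=7
STR r4, [0] → M[0]=7
halt.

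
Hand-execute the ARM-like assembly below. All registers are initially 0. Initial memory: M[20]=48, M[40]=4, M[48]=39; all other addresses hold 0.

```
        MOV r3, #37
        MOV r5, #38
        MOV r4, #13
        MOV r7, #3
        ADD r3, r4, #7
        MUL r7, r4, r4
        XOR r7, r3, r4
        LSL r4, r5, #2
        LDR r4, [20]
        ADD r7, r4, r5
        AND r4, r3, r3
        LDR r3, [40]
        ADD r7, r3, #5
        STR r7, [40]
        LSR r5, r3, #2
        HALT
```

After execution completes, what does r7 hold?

9

r3=37
r5=38
r4=13
r7=3
r3=13+7=20
r7=13*13=169
r7=20^13=25
r4=38<<2=152
r4=M[20]=48
r7=48+38=86
r4=20&20=20
r3=M[40]=4
r7=4+5=9
STR r7, [40] → M[40]=9
r5=4>>2=1
halt.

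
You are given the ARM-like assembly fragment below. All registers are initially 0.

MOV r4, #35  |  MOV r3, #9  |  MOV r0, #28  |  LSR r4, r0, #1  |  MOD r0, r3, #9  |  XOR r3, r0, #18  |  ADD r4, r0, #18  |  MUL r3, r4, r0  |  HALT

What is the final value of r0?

MOV r4, #35 → r4=35
MOV r3, #9 → r3=9
MOV r0, #28 → r0=28
LSR r4, r0, #1 → r4=28>>1=14
MOD r0, r3, #9 → r0=9%9=0
XOR r3, r0, #18 → r3=0^18=18
ADD r4, r0, #18 → r4=0+18=18
MUL r3, r4, r0 → r3=18*0=0
halt.

0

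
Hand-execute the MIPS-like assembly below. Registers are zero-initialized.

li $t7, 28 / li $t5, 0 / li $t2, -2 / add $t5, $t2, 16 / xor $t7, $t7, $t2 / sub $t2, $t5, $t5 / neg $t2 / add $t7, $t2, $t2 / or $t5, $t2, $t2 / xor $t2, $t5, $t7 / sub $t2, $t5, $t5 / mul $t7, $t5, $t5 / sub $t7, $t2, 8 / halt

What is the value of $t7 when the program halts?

-8

li $t7, 28 → $t7=28
li $t5, 0 → $t5=0
li $t2, -2 → $t2=-2
add $t5, $t2, 16 → $t5=(-2)+16=14
xor $t7, $t7, $t2 → $t7=28^(-2)=-30
sub $t2, $t5, $t5 → $t2=14-14=0
neg $t2 → $t2=-(0)=0
add $t7, $t2, $t2 → $t7=0+0=0
or $t5, $t2, $t2 → $t5=0|0=0
xor $t2, $t5, $t7 → $t2=0^0=0
sub $t2, $t5, $t5 → $t2=0-0=0
mul $t7, $t5, $t5 → $t7=0*0=0
sub $t7, $t2, 8 → $t7=0-8=-8
halt.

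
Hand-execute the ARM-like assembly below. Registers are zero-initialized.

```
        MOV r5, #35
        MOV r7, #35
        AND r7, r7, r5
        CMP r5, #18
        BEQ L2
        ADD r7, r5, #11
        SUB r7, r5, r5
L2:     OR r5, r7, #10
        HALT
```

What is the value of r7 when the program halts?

after MOV r5, #35: r5=35
after MOV r7, #35: r7=35
after AND r7, r7, r5: r7=35&35=35
CMP r5, #18  (cmp 35,18)
BEQ L2: not taken
after ADD r7, r5, #11: r7=35+11=46
after SUB r7, r5, r5: r7=35-35=0
after OR r5, r7, #10: r5=0|10=10
halt.

0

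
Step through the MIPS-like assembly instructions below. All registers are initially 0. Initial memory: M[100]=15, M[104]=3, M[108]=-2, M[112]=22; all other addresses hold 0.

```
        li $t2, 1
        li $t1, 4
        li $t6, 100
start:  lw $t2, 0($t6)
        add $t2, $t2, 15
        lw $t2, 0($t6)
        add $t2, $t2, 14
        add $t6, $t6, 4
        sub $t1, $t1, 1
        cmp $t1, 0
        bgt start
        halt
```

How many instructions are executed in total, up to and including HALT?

$t2=1
$t1=4
$t6=100
$t2=M[100]=15
$t2=15+15=30
$t2=M[100]=15
$t2=15+14=29
$t6=100+4=104
$t1=4-1=3
cmp $t1, 0  (cmp 3,0)
bgt start: taken
$t2=M[104]=3
$t2=3+15=18
$t2=M[104]=3
$t2=3+14=17
$t6=104+4=108
$t1=3-1=2
cmp $t1, 0  (cmp 2,0)
bgt start: taken
$t2=M[108]=-2
$t2=(-2)+15=13
$t2=M[108]=-2
$t2=(-2)+14=12
$t6=108+4=112
$t1=2-1=1
cmp $t1, 0  (cmp 1,0)
bgt start: taken
$t2=M[112]=22
$t2=22+15=37
$t2=M[112]=22
$t2=22+14=36
$t6=112+4=116
$t1=1-1=0
cmp $t1, 0  (cmp 0,0)
bgt start: not taken
halt.
Total executed instructions: 36.

36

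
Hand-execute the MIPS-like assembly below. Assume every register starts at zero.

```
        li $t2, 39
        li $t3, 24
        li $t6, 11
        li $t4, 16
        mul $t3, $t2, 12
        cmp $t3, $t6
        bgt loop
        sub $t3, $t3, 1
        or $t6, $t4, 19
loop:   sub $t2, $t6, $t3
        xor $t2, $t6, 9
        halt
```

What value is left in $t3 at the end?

468

li $t2, 39 → $t2=39
li $t3, 24 → $t3=24
li $t6, 11 → $t6=11
li $t4, 16 → $t4=16
mul $t3, $t2, 12 → $t3=39*12=468
cmp $t3, $t6  (cmp 468,11)
bgt loop: taken
sub $t2, $t6, $t3 → $t2=11-468=-457
xor $t2, $t6, 9 → $t2=11^9=2
halt.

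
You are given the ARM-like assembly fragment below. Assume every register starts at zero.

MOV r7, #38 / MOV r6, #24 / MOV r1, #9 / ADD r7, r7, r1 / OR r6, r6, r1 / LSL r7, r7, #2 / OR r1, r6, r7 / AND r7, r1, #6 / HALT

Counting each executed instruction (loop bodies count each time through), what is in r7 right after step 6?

188

r7=38
r6=24
r1=9
r7=38+9=47
r6=24|9=25
r7=47<<2=188
After step 6: r7 = 188.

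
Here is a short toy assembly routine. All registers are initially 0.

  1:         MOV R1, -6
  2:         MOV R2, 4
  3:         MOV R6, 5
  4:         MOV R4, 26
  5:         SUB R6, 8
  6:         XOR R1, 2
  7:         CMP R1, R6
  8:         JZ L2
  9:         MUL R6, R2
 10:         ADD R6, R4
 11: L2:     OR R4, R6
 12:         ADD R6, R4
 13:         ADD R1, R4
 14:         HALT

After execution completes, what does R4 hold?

after MOV R1, -6: R1=-6
after MOV R2, 4: R2=4
after MOV R6, 5: R6=5
after MOV R4, 26: R4=26
after SUB R6, 8: R6=5-8=-3
after XOR R1, 2: R1=(-6)^2=-8
CMP R1, R6  (cmp -8,-3)
JZ L2: not taken
after MUL R6, R2: R6=(-3)*4=-12
after ADD R6, R4: R6=(-12)+26=14
after OR R4, R6: R4=26|14=30
after ADD R6, R4: R6=14+30=44
after ADD R1, R4: R1=(-8)+30=22
halt.

30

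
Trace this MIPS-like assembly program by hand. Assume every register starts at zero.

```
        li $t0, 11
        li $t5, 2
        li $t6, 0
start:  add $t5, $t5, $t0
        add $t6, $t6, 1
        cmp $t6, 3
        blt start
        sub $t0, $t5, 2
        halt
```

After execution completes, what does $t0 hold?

after li $t0, 11: $t0=11
after li $t5, 2: $t5=2
after li $t6, 0: $t6=0
after add $t5, $t5, $t0: $t5=2+11=13
after add $t6, $t6, 1: $t6=0+1=1
cmp $t6, 3  (cmp 1,3)
blt start: taken
after add $t5, $t5, $t0: $t5=13+11=24
after add $t6, $t6, 1: $t6=1+1=2
cmp $t6, 3  (cmp 2,3)
blt start: taken
after add $t5, $t5, $t0: $t5=24+11=35
after add $t6, $t6, 1: $t6=2+1=3
cmp $t6, 3  (cmp 3,3)
blt start: not taken
after sub $t0, $t5, 2: $t0=35-2=33
halt.

33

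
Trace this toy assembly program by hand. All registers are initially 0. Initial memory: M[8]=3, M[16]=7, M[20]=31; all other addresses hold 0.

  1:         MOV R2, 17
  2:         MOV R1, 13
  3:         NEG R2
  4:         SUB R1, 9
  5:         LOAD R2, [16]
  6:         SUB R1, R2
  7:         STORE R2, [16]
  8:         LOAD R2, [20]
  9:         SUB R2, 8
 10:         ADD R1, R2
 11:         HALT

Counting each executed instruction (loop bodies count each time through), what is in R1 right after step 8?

after MOV R2, 17: R2=17
after MOV R1, 13: R1=13
after NEG R2: R2=-(17)=-17
after SUB R1, 9: R1=13-9=4
after LOAD R2, [16]: R2=M[16]=7
after SUB R1, R2: R1=4-7=-3
STORE R2, [16] → M[16]=7
after LOAD R2, [20]: R2=M[20]=31
After step 8: R1 = -3.

-3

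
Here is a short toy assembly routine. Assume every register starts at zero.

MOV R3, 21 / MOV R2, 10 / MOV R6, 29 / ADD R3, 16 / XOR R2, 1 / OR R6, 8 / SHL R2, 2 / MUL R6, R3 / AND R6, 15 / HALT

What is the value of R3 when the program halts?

37

R3=21
R2=10
R6=29
R3=21+16=37
R2=10^1=11
R6=29|8=29
R2=11<<2=44
R6=29*37=1073
R6=1073&15=1
halt.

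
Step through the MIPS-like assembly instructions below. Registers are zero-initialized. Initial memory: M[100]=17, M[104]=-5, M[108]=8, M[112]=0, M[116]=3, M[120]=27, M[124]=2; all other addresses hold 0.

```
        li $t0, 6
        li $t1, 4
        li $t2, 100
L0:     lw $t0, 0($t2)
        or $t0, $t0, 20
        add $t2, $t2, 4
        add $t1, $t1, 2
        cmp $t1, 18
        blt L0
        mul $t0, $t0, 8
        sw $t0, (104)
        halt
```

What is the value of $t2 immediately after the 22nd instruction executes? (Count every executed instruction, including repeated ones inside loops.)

after li $t0, 6: $t0=6
after li $t1, 4: $t1=4
after li $t2, 100: $t2=100
after lw $t0, 0($t2): $t0=M[100]=17
after or $t0, $t0, 20: $t0=17|20=21
after add $t2, $t2, 4: $t2=100+4=104
after add $t1, $t1, 2: $t1=4+2=6
cmp $t1, 18  (cmp 6,18)
blt L0: taken
after lw $t0, 0($t2): $t0=M[104]=-5
after or $t0, $t0, 20: $t0=(-5)|20=-1
after add $t2, $t2, 4: $t2=104+4=108
after add $t1, $t1, 2: $t1=6+2=8
cmp $t1, 18  (cmp 8,18)
blt L0: taken
after lw $t0, 0($t2): $t0=M[108]=8
after or $t0, $t0, 20: $t0=8|20=28
after add $t2, $t2, 4: $t2=108+4=112
after add $t1, $t1, 2: $t1=8+2=10
cmp $t1, 18  (cmp 10,18)
blt L0: taken
after lw $t0, 0($t2): $t0=M[112]=0
After step 22: $t2 = 112.

112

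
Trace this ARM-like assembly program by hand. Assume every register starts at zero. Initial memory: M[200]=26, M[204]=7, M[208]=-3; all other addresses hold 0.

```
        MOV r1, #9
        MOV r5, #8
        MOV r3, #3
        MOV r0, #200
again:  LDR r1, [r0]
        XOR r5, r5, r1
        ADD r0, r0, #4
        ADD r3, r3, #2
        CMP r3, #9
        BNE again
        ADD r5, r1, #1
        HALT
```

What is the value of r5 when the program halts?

-2

MOV r1, #9 → r1=9
MOV r5, #8 → r5=8
MOV r3, #3 → r3=3
MOV r0, #200 → r0=200
LDR r1, [r0] → r1=M[200]=26
XOR r5, r5, r1 → r5=8^26=18
ADD r0, r0, #4 → r0=200+4=204
ADD r3, r3, #2 → r3=3+2=5
CMP r3, #9  (cmp 5,9)
BNE again: taken
LDR r1, [r0] → r1=M[204]=7
XOR r5, r5, r1 → r5=18^7=21
ADD r0, r0, #4 → r0=204+4=208
ADD r3, r3, #2 → r3=5+2=7
CMP r3, #9  (cmp 7,9)
BNE again: taken
LDR r1, [r0] → r1=M[208]=-3
XOR r5, r5, r1 → r5=21^(-3)=-24
ADD r0, r0, #4 → r0=208+4=212
ADD r3, r3, #2 → r3=7+2=9
CMP r3, #9  (cmp 9,9)
BNE again: not taken
ADD r5, r1, #1 → r5=(-3)+1=-2
halt.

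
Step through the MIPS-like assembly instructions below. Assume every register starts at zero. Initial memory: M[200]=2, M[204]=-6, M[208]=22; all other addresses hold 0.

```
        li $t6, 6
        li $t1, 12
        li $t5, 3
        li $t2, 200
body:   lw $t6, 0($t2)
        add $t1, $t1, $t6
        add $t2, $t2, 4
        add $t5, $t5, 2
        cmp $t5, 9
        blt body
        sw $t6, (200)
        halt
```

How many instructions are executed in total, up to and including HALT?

24

after li $t6, 6: $t6=6
after li $t1, 12: $t1=12
after li $t5, 3: $t5=3
after li $t2, 200: $t2=200
after lw $t6, 0($t2): $t6=M[200]=2
after add $t1, $t1, $t6: $t1=12+2=14
after add $t2, $t2, 4: $t2=200+4=204
after add $t5, $t5, 2: $t5=3+2=5
cmp $t5, 9  (cmp 5,9)
blt body: taken
after lw $t6, 0($t2): $t6=M[204]=-6
after add $t1, $t1, $t6: $t1=14+(-6)=8
after add $t2, $t2, 4: $t2=204+4=208
after add $t5, $t5, 2: $t5=5+2=7
cmp $t5, 9  (cmp 7,9)
blt body: taken
after lw $t6, 0($t2): $t6=M[208]=22
after add $t1, $t1, $t6: $t1=8+22=30
after add $t2, $t2, 4: $t2=208+4=212
after add $t5, $t5, 2: $t5=7+2=9
cmp $t5, 9  (cmp 9,9)
blt body: not taken
sw $t6, (200) → M[200]=22
halt.
Total executed instructions: 24.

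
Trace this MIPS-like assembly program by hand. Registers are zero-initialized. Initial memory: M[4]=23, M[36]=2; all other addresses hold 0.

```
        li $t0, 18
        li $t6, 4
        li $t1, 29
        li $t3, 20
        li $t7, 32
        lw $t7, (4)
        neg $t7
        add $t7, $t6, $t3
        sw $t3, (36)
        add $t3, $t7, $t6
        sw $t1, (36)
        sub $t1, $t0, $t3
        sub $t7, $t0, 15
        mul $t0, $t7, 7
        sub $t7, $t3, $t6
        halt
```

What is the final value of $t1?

-10

$t0=18
$t6=4
$t1=29
$t3=20
$t7=32
$t7=M[4]=23
$t7=-(23)=-23
$t7=4+20=24
sw $t3, (36) → M[36]=20
$t3=24+4=28
sw $t1, (36) → M[36]=29
$t1=18-28=-10
$t7=18-15=3
$t0=3*7=21
$t7=28-4=24
halt.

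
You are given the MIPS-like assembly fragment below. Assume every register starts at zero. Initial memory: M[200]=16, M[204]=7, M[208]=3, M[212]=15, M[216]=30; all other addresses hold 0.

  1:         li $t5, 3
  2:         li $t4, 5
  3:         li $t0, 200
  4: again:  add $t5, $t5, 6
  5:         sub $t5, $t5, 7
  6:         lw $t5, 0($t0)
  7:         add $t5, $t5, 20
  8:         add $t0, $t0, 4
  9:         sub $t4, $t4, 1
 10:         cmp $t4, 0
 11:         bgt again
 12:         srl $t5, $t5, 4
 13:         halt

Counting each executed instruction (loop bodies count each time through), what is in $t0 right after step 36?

216

after li $t5, 3: $t5=3
after li $t4, 5: $t4=5
after li $t0, 200: $t0=200
after add $t5, $t5, 6: $t5=3+6=9
after sub $t5, $t5, 7: $t5=9-7=2
after lw $t5, 0($t0): $t5=M[200]=16
after add $t5, $t5, 20: $t5=16+20=36
after add $t0, $t0, 4: $t0=200+4=204
after sub $t4, $t4, 1: $t4=5-1=4
cmp $t4, 0  (cmp 4,0)
bgt again: taken
after add $t5, $t5, 6: $t5=36+6=42
after sub $t5, $t5, 7: $t5=42-7=35
after lw $t5, 0($t0): $t5=M[204]=7
after add $t5, $t5, 20: $t5=7+20=27
after add $t0, $t0, 4: $t0=204+4=208
after sub $t4, $t4, 1: $t4=4-1=3
cmp $t4, 0  (cmp 3,0)
bgt again: taken
after add $t5, $t5, 6: $t5=27+6=33
after sub $t5, $t5, 7: $t5=33-7=26
after lw $t5, 0($t0): $t5=M[208]=3
after add $t5, $t5, 20: $t5=3+20=23
after add $t0, $t0, 4: $t0=208+4=212
after sub $t4, $t4, 1: $t4=3-1=2
cmp $t4, 0  (cmp 2,0)
bgt again: taken
after add $t5, $t5, 6: $t5=23+6=29
after sub $t5, $t5, 7: $t5=29-7=22
after lw $t5, 0($t0): $t5=M[212]=15
after add $t5, $t5, 20: $t5=15+20=35
after add $t0, $t0, 4: $t0=212+4=216
after sub $t4, $t4, 1: $t4=2-1=1
cmp $t4, 0  (cmp 1,0)
bgt again: taken
after add $t5, $t5, 6: $t5=35+6=41
After step 36: $t0 = 216.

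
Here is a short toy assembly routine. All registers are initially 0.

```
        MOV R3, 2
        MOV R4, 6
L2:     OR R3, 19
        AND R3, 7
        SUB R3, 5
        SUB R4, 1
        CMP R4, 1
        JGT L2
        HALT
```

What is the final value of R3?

-2

R3=2
R4=6
R3=2|19=19
R3=19&7=3
R3=3-5=-2
R4=6-1=5
CMP R4, 1  (cmp 5,1)
JGT L2: taken
R3=(-2)|19=-1
R3=(-1)&7=7
R3=7-5=2
R4=5-1=4
CMP R4, 1  (cmp 4,1)
JGT L2: taken
R3=2|19=19
R3=19&7=3
R3=3-5=-2
R4=4-1=3
CMP R4, 1  (cmp 3,1)
JGT L2: taken
R3=(-2)|19=-1
R3=(-1)&7=7
R3=7-5=2
R4=3-1=2
CMP R4, 1  (cmp 2,1)
JGT L2: taken
R3=2|19=19
R3=19&7=3
R3=3-5=-2
R4=2-1=1
CMP R4, 1  (cmp 1,1)
JGT L2: not taken
halt.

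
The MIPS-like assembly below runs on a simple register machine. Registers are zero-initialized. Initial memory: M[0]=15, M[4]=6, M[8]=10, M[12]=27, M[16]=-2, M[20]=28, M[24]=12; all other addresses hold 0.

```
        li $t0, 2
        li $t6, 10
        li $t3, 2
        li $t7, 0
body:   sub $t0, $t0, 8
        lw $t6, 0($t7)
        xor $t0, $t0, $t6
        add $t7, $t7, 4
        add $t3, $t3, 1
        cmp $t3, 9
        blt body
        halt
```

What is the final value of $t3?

after li $t0, 2: $t0=2
after li $t6, 10: $t6=10
after li $t3, 2: $t3=2
after li $t7, 0: $t7=0
after sub $t0, $t0, 8: $t0=2-8=-6
after lw $t6, 0($t7): $t6=M[0]=15
after xor $t0, $t0, $t6: $t0=(-6)^15=-11
after add $t7, $t7, 4: $t7=0+4=4
after add $t3, $t3, 1: $t3=2+1=3
cmp $t3, 9  (cmp 3,9)
blt body: taken
after sub $t0, $t0, 8: $t0=(-11)-8=-19
after lw $t6, 0($t7): $t6=M[4]=6
after xor $t0, $t0, $t6: $t0=(-19)^6=-21
after add $t7, $t7, 4: $t7=4+4=8
after add $t3, $t3, 1: $t3=3+1=4
cmp $t3, 9  (cmp 4,9)
blt body: taken
after sub $t0, $t0, 8: $t0=(-21)-8=-29
after lw $t6, 0($t7): $t6=M[8]=10
after xor $t0, $t0, $t6: $t0=(-29)^10=-23
after add $t7, $t7, 4: $t7=8+4=12
after add $t3, $t3, 1: $t3=4+1=5
cmp $t3, 9  (cmp 5,9)
blt body: taken
after sub $t0, $t0, 8: $t0=(-23)-8=-31
after lw $t6, 0($t7): $t6=M[12]=27
after xor $t0, $t0, $t6: $t0=(-31)^27=-6
after add $t7, $t7, 4: $t7=12+4=16
after add $t3, $t3, 1: $t3=5+1=6
cmp $t3, 9  (cmp 6,9)
blt body: taken
after sub $t0, $t0, 8: $t0=(-6)-8=-14
after lw $t6, 0($t7): $t6=M[16]=-2
after xor $t0, $t0, $t6: $t0=(-14)^(-2)=12
after add $t7, $t7, 4: $t7=16+4=20
after add $t3, $t3, 1: $t3=6+1=7
cmp $t3, 9  (cmp 7,9)
blt body: taken
after sub $t0, $t0, 8: $t0=12-8=4
after lw $t6, 0($t7): $t6=M[20]=28
after xor $t0, $t0, $t6: $t0=4^28=24
after add $t7, $t7, 4: $t7=20+4=24
after add $t3, $t3, 1: $t3=7+1=8
cmp $t3, 9  (cmp 8,9)
blt body: taken
after sub $t0, $t0, 8: $t0=24-8=16
after lw $t6, 0($t7): $t6=M[24]=12
after xor $t0, $t0, $t6: $t0=16^12=28
after add $t7, $t7, 4: $t7=24+4=28
after add $t3, $t3, 1: $t3=8+1=9
cmp $t3, 9  (cmp 9,9)
blt body: not taken
halt.

9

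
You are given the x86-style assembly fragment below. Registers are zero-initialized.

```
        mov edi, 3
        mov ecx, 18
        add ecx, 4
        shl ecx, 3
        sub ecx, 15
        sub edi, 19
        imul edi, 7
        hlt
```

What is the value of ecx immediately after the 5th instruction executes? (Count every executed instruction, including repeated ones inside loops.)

161

edi=3
ecx=18
ecx=18+4=22
ecx=22<<3=176
ecx=176-15=161
After step 5: ecx = 161.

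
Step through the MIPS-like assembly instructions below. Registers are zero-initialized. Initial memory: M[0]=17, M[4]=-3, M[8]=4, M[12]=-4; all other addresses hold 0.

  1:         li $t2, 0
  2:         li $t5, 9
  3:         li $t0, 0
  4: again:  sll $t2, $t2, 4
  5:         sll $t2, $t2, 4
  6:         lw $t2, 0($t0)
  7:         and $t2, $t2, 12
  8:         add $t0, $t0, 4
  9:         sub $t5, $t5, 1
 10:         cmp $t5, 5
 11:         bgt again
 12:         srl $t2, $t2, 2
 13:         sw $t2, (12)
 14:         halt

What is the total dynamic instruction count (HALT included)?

38

$t2=0
$t5=9
$t0=0
$t2=0<<4=0
$t2=0<<4=0
$t2=M[0]=17
$t2=17&12=0
$t0=0+4=4
$t5=9-1=8
cmp $t5, 5  (cmp 8,5)
bgt again: taken
$t2=0<<4=0
$t2=0<<4=0
$t2=M[4]=-3
$t2=(-3)&12=12
$t0=4+4=8
$t5=8-1=7
cmp $t5, 5  (cmp 7,5)
bgt again: taken
$t2=12<<4=192
$t2=192<<4=3072
$t2=M[8]=4
$t2=4&12=4
$t0=8+4=12
$t5=7-1=6
cmp $t5, 5  (cmp 6,5)
bgt again: taken
$t2=4<<4=64
$t2=64<<4=1024
$t2=M[12]=-4
$t2=(-4)&12=12
$t0=12+4=16
$t5=6-1=5
cmp $t5, 5  (cmp 5,5)
bgt again: not taken
$t2=12>>2=3
sw $t2, (12) → M[12]=3
halt.
Total executed instructions: 38.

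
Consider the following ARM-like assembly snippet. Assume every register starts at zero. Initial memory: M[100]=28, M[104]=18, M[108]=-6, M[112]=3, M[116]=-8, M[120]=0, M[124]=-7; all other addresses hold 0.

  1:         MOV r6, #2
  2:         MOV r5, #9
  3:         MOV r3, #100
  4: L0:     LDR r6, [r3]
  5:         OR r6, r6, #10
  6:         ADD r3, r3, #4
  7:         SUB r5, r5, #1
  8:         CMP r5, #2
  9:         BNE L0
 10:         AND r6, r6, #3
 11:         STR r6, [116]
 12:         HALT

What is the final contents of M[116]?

MOV r6, #2 → r6=2
MOV r5, #9 → r5=9
MOV r3, #100 → r3=100
LDR r6, [r3] → r6=M[100]=28
OR r6, r6, #10 → r6=28|10=30
ADD r3, r3, #4 → r3=100+4=104
SUB r5, r5, #1 → r5=9-1=8
CMP r5, #2  (cmp 8,2)
BNE L0: taken
LDR r6, [r3] → r6=M[104]=18
OR r6, r6, #10 → r6=18|10=26
ADD r3, r3, #4 → r3=104+4=108
SUB r5, r5, #1 → r5=8-1=7
CMP r5, #2  (cmp 7,2)
BNE L0: taken
LDR r6, [r3] → r6=M[108]=-6
OR r6, r6, #10 → r6=(-6)|10=-6
ADD r3, r3, #4 → r3=108+4=112
SUB r5, r5, #1 → r5=7-1=6
CMP r5, #2  (cmp 6,2)
BNE L0: taken
LDR r6, [r3] → r6=M[112]=3
OR r6, r6, #10 → r6=3|10=11
ADD r3, r3, #4 → r3=112+4=116
SUB r5, r5, #1 → r5=6-1=5
CMP r5, #2  (cmp 5,2)
BNE L0: taken
LDR r6, [r3] → r6=M[116]=-8
OR r6, r6, #10 → r6=(-8)|10=-6
ADD r3, r3, #4 → r3=116+4=120
SUB r5, r5, #1 → r5=5-1=4
CMP r5, #2  (cmp 4,2)
BNE L0: taken
LDR r6, [r3] → r6=M[120]=0
OR r6, r6, #10 → r6=0|10=10
ADD r3, r3, #4 → r3=120+4=124
SUB r5, r5, #1 → r5=4-1=3
CMP r5, #2  (cmp 3,2)
BNE L0: taken
LDR r6, [r3] → r6=M[124]=-7
OR r6, r6, #10 → r6=(-7)|10=-5
ADD r3, r3, #4 → r3=124+4=128
SUB r5, r5, #1 → r5=3-1=2
CMP r5, #2  (cmp 2,2)
BNE L0: not taken
AND r6, r6, #3 → r6=(-5)&3=3
STR r6, [116] → M[116]=3
halt.

3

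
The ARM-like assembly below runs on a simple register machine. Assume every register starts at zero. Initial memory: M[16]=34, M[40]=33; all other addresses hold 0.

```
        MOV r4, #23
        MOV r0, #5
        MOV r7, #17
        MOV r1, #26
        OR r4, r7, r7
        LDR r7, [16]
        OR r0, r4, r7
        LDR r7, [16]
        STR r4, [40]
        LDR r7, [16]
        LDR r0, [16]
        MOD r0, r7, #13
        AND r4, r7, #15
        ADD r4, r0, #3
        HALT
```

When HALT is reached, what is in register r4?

11

r4=23
r0=5
r7=17
r1=26
r4=17|17=17
r7=M[16]=34
r0=17|34=51
r7=M[16]=34
STR r4, [40] → M[40]=17
r7=M[16]=34
r0=M[16]=34
r0=34%13=8
r4=34&15=2
r4=8+3=11
halt.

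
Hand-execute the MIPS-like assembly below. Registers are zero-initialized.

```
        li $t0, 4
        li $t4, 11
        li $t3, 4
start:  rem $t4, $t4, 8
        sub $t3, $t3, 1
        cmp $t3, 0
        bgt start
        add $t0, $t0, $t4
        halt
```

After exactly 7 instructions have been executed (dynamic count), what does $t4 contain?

after li $t0, 4: $t0=4
after li $t4, 11: $t4=11
after li $t3, 4: $t3=4
after rem $t4, $t4, 8: $t4=11%8=3
after sub $t3, $t3, 1: $t3=4-1=3
cmp $t3, 0  (cmp 3,0)
bgt start: taken
After step 7: $t4 = 3.

3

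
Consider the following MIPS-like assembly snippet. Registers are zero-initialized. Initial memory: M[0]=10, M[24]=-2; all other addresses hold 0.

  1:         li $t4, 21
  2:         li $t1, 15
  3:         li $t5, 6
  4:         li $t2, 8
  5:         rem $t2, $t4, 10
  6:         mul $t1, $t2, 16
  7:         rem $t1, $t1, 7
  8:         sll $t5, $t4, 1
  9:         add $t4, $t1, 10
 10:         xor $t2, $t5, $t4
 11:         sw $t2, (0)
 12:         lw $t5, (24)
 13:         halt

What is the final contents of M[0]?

after li $t4, 21: $t4=21
after li $t1, 15: $t1=15
after li $t5, 6: $t5=6
after li $t2, 8: $t2=8
after rem $t2, $t4, 10: $t2=21%10=1
after mul $t1, $t2, 16: $t1=1*16=16
after rem $t1, $t1, 7: $t1=16%7=2
after sll $t5, $t4, 1: $t5=21<<1=42
after add $t4, $t1, 10: $t4=2+10=12
after xor $t2, $t5, $t4: $t2=42^12=38
sw $t2, (0) → M[0]=38
after lw $t5, (24): $t5=M[24]=-2
halt.

38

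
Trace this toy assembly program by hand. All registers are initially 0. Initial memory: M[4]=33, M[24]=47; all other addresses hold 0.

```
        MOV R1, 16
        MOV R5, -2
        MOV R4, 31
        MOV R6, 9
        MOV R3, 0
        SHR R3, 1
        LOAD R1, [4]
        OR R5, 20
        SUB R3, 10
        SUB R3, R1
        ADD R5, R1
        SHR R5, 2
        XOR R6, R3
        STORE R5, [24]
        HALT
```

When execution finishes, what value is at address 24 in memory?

7

MOV R1, 16 → R1=16
MOV R5, -2 → R5=-2
MOV R4, 31 → R4=31
MOV R6, 9 → R6=9
MOV R3, 0 → R3=0
SHR R3, 1 → R3=0>>1=0
LOAD R1, [4] → R1=M[4]=33
OR R5, 20 → R5=(-2)|20=-2
SUB R3, 10 → R3=0-10=-10
SUB R3, R1 → R3=(-10)-33=-43
ADD R5, R1 → R5=(-2)+33=31
SHR R5, 2 → R5=31>>2=7
XOR R6, R3 → R6=9^(-43)=-36
STORE R5, [24] → M[24]=7
halt.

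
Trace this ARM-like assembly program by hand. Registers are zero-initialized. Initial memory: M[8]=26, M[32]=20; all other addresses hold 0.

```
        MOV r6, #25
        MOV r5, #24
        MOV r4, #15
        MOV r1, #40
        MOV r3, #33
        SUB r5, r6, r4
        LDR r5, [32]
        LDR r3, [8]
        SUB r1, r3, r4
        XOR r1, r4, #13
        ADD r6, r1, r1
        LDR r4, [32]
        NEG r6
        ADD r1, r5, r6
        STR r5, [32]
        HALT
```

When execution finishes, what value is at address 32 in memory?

r6=25
r5=24
r4=15
r1=40
r3=33
r5=25-15=10
r5=M[32]=20
r3=M[8]=26
r1=26-15=11
r1=15^13=2
r6=2+2=4
r4=M[32]=20
r6=-(4)=-4
r1=20+(-4)=16
STR r5, [32] → M[32]=20
halt.

20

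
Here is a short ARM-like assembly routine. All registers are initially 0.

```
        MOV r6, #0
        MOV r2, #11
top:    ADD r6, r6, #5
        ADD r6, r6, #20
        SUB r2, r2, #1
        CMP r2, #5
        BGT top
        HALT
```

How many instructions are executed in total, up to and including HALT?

after MOV r6, #0: r6=0
after MOV r2, #11: r2=11
after ADD r6, r6, #5: r6=0+5=5
after ADD r6, r6, #20: r6=5+20=25
after SUB r2, r2, #1: r2=11-1=10
CMP r2, #5  (cmp 10,5)
BGT top: taken
after ADD r6, r6, #5: r6=25+5=30
after ADD r6, r6, #20: r6=30+20=50
after SUB r2, r2, #1: r2=10-1=9
CMP r2, #5  (cmp 9,5)
BGT top: taken
after ADD r6, r6, #5: r6=50+5=55
after ADD r6, r6, #20: r6=55+20=75
after SUB r2, r2, #1: r2=9-1=8
CMP r2, #5  (cmp 8,5)
BGT top: taken
after ADD r6, r6, #5: r6=75+5=80
after ADD r6, r6, #20: r6=80+20=100
after SUB r2, r2, #1: r2=8-1=7
CMP r2, #5  (cmp 7,5)
BGT top: taken
after ADD r6, r6, #5: r6=100+5=105
after ADD r6, r6, #20: r6=105+20=125
after SUB r2, r2, #1: r2=7-1=6
CMP r2, #5  (cmp 6,5)
BGT top: taken
after ADD r6, r6, #5: r6=125+5=130
after ADD r6, r6, #20: r6=130+20=150
after SUB r2, r2, #1: r2=6-1=5
CMP r2, #5  (cmp 5,5)
BGT top: not taken
halt.
Total executed instructions: 33.

33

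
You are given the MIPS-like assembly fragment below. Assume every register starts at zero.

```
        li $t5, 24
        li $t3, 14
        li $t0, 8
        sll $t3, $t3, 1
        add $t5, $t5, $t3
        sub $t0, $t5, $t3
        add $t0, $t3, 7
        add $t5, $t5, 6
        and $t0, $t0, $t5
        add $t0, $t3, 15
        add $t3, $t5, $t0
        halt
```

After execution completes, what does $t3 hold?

101

li $t5, 24 → $t5=24
li $t3, 14 → $t3=14
li $t0, 8 → $t0=8
sll $t3, $t3, 1 → $t3=14<<1=28
add $t5, $t5, $t3 → $t5=24+28=52
sub $t0, $t5, $t3 → $t0=52-28=24
add $t0, $t3, 7 → $t0=28+7=35
add $t5, $t5, 6 → $t5=52+6=58
and $t0, $t0, $t5 → $t0=35&58=34
add $t0, $t3, 15 → $t0=28+15=43
add $t3, $t5, $t0 → $t3=58+43=101
halt.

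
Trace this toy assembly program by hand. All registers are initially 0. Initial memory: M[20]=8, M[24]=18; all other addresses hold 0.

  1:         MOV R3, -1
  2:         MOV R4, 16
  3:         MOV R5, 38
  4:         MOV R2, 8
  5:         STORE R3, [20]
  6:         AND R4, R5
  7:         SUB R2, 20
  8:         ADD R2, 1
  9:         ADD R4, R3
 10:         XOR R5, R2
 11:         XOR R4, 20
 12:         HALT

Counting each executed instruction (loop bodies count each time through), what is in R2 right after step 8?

-11

MOV R3, -1 → R3=-1
MOV R4, 16 → R4=16
MOV R5, 38 → R5=38
MOV R2, 8 → R2=8
STORE R3, [20] → M[20]=-1
AND R4, R5 → R4=16&38=0
SUB R2, 20 → R2=8-20=-12
ADD R2, 1 → R2=(-12)+1=-11
After step 8: R2 = -11.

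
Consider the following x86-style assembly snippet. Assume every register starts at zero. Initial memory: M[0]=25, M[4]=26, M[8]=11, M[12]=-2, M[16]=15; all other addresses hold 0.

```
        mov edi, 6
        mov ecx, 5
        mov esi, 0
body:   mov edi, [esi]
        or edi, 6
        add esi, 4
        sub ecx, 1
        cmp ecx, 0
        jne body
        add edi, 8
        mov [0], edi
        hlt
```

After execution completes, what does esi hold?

20

after mov edi, 6: edi=6
after mov ecx, 5: ecx=5
after mov esi, 0: esi=0
after mov edi, [esi]: edi=M[0]=25
after or edi, 6: edi=25|6=31
after add esi, 4: esi=0+4=4
after sub ecx, 1: ecx=5-1=4
cmp ecx, 0  (cmp 4,0)
jne body: taken
after mov edi, [esi]: edi=M[4]=26
after or edi, 6: edi=26|6=30
after add esi, 4: esi=4+4=8
after sub ecx, 1: ecx=4-1=3
cmp ecx, 0  (cmp 3,0)
jne body: taken
after mov edi, [esi]: edi=M[8]=11
after or edi, 6: edi=11|6=15
after add esi, 4: esi=8+4=12
after sub ecx, 1: ecx=3-1=2
cmp ecx, 0  (cmp 2,0)
jne body: taken
after mov edi, [esi]: edi=M[12]=-2
after or edi, 6: edi=(-2)|6=-2
after add esi, 4: esi=12+4=16
after sub ecx, 1: ecx=2-1=1
cmp ecx, 0  (cmp 1,0)
jne body: taken
after mov edi, [esi]: edi=M[16]=15
after or edi, 6: edi=15|6=15
after add esi, 4: esi=16+4=20
after sub ecx, 1: ecx=1-1=0
cmp ecx, 0  (cmp 0,0)
jne body: not taken
after add edi, 8: edi=15+8=23
mov [0], edi → M[0]=23
halt.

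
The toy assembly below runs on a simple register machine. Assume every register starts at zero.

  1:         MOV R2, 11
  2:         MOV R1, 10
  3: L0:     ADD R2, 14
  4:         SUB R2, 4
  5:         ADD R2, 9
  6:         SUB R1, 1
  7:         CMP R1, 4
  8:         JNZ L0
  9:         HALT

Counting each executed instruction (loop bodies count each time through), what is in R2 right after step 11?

MOV R2, 11 → R2=11
MOV R1, 10 → R1=10
ADD R2, 14 → R2=11+14=25
SUB R2, 4 → R2=25-4=21
ADD R2, 9 → R2=21+9=30
SUB R1, 1 → R1=10-1=9
CMP R1, 4  (cmp 9,4)
JNZ L0: taken
ADD R2, 14 → R2=30+14=44
SUB R2, 4 → R2=44-4=40
ADD R2, 9 → R2=40+9=49
After step 11: R2 = 49.

49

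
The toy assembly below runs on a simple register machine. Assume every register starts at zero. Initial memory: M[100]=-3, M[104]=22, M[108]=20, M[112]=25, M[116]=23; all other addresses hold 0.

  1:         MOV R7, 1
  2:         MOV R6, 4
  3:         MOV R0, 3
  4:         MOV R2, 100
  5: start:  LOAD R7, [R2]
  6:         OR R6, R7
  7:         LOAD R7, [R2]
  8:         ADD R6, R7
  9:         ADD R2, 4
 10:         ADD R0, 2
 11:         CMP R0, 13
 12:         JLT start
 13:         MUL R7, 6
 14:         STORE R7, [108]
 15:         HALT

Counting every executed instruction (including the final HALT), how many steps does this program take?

47

after MOV R7, 1: R7=1
after MOV R6, 4: R6=4
after MOV R0, 3: R0=3
after MOV R2, 100: R2=100
after LOAD R7, [R2]: R7=M[100]=-3
after OR R6, R7: R6=4|(-3)=-3
after LOAD R7, [R2]: R7=M[100]=-3
after ADD R6, R7: R6=(-3)+(-3)=-6
after ADD R2, 4: R2=100+4=104
after ADD R0, 2: R0=3+2=5
CMP R0, 13  (cmp 5,13)
JLT start: taken
after LOAD R7, [R2]: R7=M[104]=22
after OR R6, R7: R6=(-6)|22=-2
after LOAD R7, [R2]: R7=M[104]=22
after ADD R6, R7: R6=(-2)+22=20
after ADD R2, 4: R2=104+4=108
after ADD R0, 2: R0=5+2=7
CMP R0, 13  (cmp 7,13)
JLT start: taken
after LOAD R7, [R2]: R7=M[108]=20
after OR R6, R7: R6=20|20=20
after LOAD R7, [R2]: R7=M[108]=20
after ADD R6, R7: R6=20+20=40
after ADD R2, 4: R2=108+4=112
after ADD R0, 2: R0=7+2=9
CMP R0, 13  (cmp 9,13)
JLT start: taken
after LOAD R7, [R2]: R7=M[112]=25
after OR R6, R7: R6=40|25=57
after LOAD R7, [R2]: R7=M[112]=25
after ADD R6, R7: R6=57+25=82
after ADD R2, 4: R2=112+4=116
after ADD R0, 2: R0=9+2=11
CMP R0, 13  (cmp 11,13)
JLT start: taken
after LOAD R7, [R2]: R7=M[116]=23
after OR R6, R7: R6=82|23=87
after LOAD R7, [R2]: R7=M[116]=23
after ADD R6, R7: R6=87+23=110
after ADD R2, 4: R2=116+4=120
after ADD R0, 2: R0=11+2=13
CMP R0, 13  (cmp 13,13)
JLT start: not taken
after MUL R7, 6: R7=23*6=138
STORE R7, [108] → M[108]=138
halt.
Total executed instructions: 47.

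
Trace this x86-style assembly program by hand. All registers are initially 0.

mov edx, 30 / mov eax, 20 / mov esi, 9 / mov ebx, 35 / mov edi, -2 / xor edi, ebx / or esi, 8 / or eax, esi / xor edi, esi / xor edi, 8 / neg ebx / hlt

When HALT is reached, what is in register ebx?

after mov edx, 30: edx=30
after mov eax, 20: eax=20
after mov esi, 9: esi=9
after mov ebx, 35: ebx=35
after mov edi, -2: edi=-2
after xor edi, ebx: edi=(-2)^35=-35
after or esi, 8: esi=9|8=9
after or eax, esi: eax=20|9=29
after xor edi, esi: edi=(-35)^9=-44
after xor edi, 8: edi=(-44)^8=-36
after neg ebx: ebx=-(35)=-35
halt.

-35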